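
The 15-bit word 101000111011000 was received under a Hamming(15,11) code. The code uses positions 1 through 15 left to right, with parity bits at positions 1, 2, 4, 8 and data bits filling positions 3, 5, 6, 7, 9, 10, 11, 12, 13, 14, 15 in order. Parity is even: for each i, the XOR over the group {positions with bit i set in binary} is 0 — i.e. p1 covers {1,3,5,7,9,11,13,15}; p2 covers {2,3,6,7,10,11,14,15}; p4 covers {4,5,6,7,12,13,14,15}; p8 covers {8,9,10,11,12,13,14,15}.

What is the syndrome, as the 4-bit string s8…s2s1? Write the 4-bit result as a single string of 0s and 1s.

s1 (pos 1,3,5,7,9,11,13,15): 1⊕1⊕0⊕1⊕1⊕1⊕0⊕0 = 1
s2 (pos 2,3,6,7,10,11,14,15): 0⊕1⊕0⊕1⊕0⊕1⊕0⊕0 = 1
s4 (pos 4,5,6,7,12,13,14,15): 0⊕0⊕0⊕1⊕1⊕0⊕0⊕0 = 0
s8 (pos 8,9,10,11,12,13,14,15): 1⊕1⊕0⊕1⊕1⊕0⊕0⊕0 = 0
Syndrome s8…s1 = 0011 → error at position 3.

0011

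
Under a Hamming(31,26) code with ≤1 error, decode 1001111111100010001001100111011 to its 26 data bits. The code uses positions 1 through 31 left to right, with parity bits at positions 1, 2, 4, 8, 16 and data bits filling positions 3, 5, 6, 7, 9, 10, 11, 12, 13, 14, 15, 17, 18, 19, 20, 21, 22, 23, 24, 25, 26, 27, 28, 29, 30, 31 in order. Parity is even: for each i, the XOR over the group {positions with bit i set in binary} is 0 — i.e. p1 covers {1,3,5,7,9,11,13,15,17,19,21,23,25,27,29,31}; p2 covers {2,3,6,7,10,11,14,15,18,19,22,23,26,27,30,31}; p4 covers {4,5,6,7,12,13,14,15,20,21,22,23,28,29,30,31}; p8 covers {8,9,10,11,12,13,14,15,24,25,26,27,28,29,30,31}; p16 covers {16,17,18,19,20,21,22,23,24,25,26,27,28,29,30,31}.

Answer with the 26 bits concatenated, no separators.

01111110001001001100111011

s1 (pos 1,3,5,7,9,11,13,15,17,19,21,23,25,27,29,31): 1⊕0⊕1⊕1⊕1⊕1⊕0⊕1⊕0⊕1⊕0⊕1⊕0⊕1⊕0⊕1 = 0
s2 (pos 2,3,6,7,10,11,14,15,18,19,22,23,26,27,30,31): 0⊕0⊕1⊕1⊕1⊕1⊕0⊕1⊕0⊕1⊕1⊕1⊕1⊕1⊕1⊕1 = 0
s4 (pos 4,5,6,7,12,13,14,15,20,21,22,23,28,29,30,31): 1⊕1⊕1⊕1⊕0⊕0⊕0⊕1⊕0⊕0⊕1⊕1⊕1⊕0⊕1⊕1 = 0
s8 (pos 8,9,10,11,12,13,14,15,24,25,26,27,28,29,30,31): 1⊕1⊕1⊕1⊕0⊕0⊕0⊕1⊕0⊕0⊕1⊕1⊕1⊕0⊕1⊕1 = 0
s16 (pos 16,17,18,19,20,21,22,23,24,25,26,27,28,29,30,31): 0⊕0⊕0⊕1⊕0⊕0⊕1⊕1⊕0⊕0⊕1⊕1⊕1⊕0⊕1⊕1 = 0
Syndrome s16…s1 = 00000 → no error.
Read data bits from positions 3,5,6,7,9,10,11,12,13,14,15,17,18,19,20,21,22,23,24,25,26,27,28,29,30,31: 01111110001001001100111011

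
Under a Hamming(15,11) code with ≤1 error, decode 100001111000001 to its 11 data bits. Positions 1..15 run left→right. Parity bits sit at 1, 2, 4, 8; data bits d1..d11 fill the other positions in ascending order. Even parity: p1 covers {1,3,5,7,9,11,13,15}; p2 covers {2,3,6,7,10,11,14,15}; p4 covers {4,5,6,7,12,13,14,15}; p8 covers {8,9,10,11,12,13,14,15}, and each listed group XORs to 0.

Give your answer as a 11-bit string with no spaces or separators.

s1 (pos 1,3,5,7,9,11,13,15): 1⊕0⊕0⊕1⊕1⊕0⊕0⊕1 = 0
s2 (pos 2,3,6,7,10,11,14,15): 0⊕0⊕1⊕1⊕0⊕0⊕0⊕1 = 1
s4 (pos 4,5,6,7,12,13,14,15): 0⊕0⊕1⊕1⊕0⊕0⊕0⊕1 = 1
s8 (pos 8,9,10,11,12,13,14,15): 1⊕1⊕0⊕0⊕0⊕0⊕0⊕1 = 1
Syndrome s8…s1 = 1110 → error at position 14.
Flip position 14: 100001111000001 → 100001111000011
Read data bits from positions 3,5,6,7,9,10,11,12,13,14,15: 00111000011

00111000011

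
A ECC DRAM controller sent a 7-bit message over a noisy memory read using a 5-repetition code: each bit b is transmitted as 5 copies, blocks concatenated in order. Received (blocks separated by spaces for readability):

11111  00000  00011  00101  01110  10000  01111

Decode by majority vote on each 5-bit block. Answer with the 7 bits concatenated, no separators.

Block 1 (11111): 5 ones → 1
Block 2 (00000): 0 ones → 0
Block 3 (00011): 2 ones → 0
Block 4 (00101): 2 ones → 0
Block 5 (01110): 3 ones → 1
Block 6 (10000): 1 one → 0
Block 7 (01111): 4 ones → 1

1000101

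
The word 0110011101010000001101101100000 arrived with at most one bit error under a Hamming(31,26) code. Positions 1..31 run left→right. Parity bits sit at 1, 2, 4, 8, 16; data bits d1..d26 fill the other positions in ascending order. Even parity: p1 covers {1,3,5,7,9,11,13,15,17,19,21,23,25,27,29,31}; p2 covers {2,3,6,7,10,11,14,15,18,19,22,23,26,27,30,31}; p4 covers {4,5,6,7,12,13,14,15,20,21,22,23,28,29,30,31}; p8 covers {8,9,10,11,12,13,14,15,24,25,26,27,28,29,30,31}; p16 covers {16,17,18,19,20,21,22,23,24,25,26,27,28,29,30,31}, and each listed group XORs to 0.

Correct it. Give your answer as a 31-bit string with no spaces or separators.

s1 (pos 1,3,5,7,9,11,13,15,17,19,21,23,25,27,29,31): 0⊕1⊕0⊕1⊕0⊕0⊕0⊕0⊕0⊕1⊕0⊕1⊕1⊕0⊕0⊕0 = 1
s2 (pos 2,3,6,7,10,11,14,15,18,19,22,23,26,27,30,31): 1⊕1⊕1⊕1⊕1⊕0⊕0⊕0⊕0⊕1⊕1⊕1⊕1⊕0⊕0⊕0 = 1
s4 (pos 4,5,6,7,12,13,14,15,20,21,22,23,28,29,30,31): 0⊕0⊕1⊕1⊕1⊕0⊕0⊕0⊕1⊕0⊕1⊕1⊕0⊕0⊕0⊕0 = 0
s8 (pos 8,9,10,11,12,13,14,15,24,25,26,27,28,29,30,31): 1⊕0⊕1⊕0⊕1⊕0⊕0⊕0⊕0⊕1⊕1⊕0⊕0⊕0⊕0⊕0 = 1
s16 (pos 16,17,18,19,20,21,22,23,24,25,26,27,28,29,30,31): 0⊕0⊕0⊕1⊕1⊕0⊕1⊕1⊕0⊕1⊕1⊕0⊕0⊕0⊕0⊕0 = 0
Syndrome s16…s1 = 01011 → error at position 11.
Flip position 11: 0110011101010000001101101100000 → 0110011101110000001101101100000

0110011101110000001101101100000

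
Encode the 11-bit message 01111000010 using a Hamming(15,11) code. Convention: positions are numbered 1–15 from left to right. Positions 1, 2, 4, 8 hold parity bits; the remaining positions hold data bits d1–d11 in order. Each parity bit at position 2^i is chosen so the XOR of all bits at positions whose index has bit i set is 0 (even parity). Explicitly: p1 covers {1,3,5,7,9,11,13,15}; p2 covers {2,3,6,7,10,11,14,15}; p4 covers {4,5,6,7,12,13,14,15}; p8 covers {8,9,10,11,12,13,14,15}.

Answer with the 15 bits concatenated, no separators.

Place data at non-parity positions: p1 p2 0 p4 1 1 1 p8 1 0 0 0 0 1 0
p1 (pos 1,3,5,7,9,11,13,15): XOR of data positions = 0⊕1⊕1⊕1⊕0⊕0⊕0 = 1
p2 (pos 2,3,6,7,10,11,14,15): XOR of data positions = 0⊕1⊕1⊕0⊕0⊕1⊕0 = 1
p4 (pos 4,5,6,7,12,13,14,15): XOR of data positions = 1⊕1⊕1⊕0⊕0⊕1⊕0 = 0
p8 (pos 8,9,10,11,12,13,14,15): XOR of data positions = 1⊕0⊕0⊕0⊕0⊕1⊕0 = 0
Codeword: 110011101000010

110011101000010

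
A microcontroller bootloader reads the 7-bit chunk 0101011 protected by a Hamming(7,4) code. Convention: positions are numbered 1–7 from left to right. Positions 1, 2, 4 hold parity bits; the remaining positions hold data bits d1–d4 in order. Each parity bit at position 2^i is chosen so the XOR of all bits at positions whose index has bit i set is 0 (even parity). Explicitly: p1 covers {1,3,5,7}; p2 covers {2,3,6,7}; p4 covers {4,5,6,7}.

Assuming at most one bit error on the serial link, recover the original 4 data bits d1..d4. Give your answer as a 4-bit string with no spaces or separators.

s1 (pos 1,3,5,7): 0⊕0⊕0⊕1 = 1
s2 (pos 2,3,6,7): 1⊕0⊕1⊕1 = 1
s4 (pos 4,5,6,7): 1⊕0⊕1⊕1 = 1
Syndrome s4…s1 = 111 → error at position 7.
Flip position 7: 0101011 → 0101010
Read data bits from positions 3,5,6,7: 0010

0010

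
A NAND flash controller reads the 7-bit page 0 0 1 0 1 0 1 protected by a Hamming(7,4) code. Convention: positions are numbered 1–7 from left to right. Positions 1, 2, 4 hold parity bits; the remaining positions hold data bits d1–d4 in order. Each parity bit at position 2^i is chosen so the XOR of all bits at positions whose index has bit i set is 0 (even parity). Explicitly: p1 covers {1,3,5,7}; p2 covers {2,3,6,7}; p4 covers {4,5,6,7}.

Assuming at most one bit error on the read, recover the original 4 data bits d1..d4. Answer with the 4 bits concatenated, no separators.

s1 (pos 1,3,5,7): 0⊕1⊕1⊕1 = 1
s2 (pos 2,3,6,7): 0⊕1⊕0⊕1 = 0
s4 (pos 4,5,6,7): 0⊕1⊕0⊕1 = 0
Syndrome s4…s1 = 001 → error at position 1.
Flip position 1: 0010101 → 1010101
Read data bits from positions 3,5,6,7: 1101

1101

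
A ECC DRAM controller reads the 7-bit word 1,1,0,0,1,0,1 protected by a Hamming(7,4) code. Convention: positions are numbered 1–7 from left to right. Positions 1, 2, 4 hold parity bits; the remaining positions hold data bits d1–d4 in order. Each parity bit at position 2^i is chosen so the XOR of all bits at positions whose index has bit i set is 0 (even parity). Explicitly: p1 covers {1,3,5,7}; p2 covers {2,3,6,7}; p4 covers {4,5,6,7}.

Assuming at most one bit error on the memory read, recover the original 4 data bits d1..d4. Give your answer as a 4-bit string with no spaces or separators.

0101

s1 (pos 1,3,5,7): 1⊕0⊕1⊕1 = 1
s2 (pos 2,3,6,7): 1⊕0⊕0⊕1 = 0
s4 (pos 4,5,6,7): 0⊕1⊕0⊕1 = 0
Syndrome s4…s1 = 001 → error at position 1.
Flip position 1: 1100101 → 0100101
Read data bits from positions 3,5,6,7: 0101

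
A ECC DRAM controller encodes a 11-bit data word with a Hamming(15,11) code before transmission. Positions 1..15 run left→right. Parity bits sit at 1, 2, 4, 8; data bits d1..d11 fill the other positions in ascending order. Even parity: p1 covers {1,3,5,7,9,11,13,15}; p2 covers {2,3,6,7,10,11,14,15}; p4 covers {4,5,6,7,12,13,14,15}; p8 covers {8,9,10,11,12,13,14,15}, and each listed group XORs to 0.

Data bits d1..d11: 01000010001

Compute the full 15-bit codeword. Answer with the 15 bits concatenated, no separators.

Place data at non-parity positions: p1 p2 0 p4 1 0 0 p8 0 0 1 0 0 0 1
p1 (pos 1,3,5,7,9,11,13,15): XOR of data positions = 0⊕1⊕0⊕0⊕1⊕0⊕1 = 1
p2 (pos 2,3,6,7,10,11,14,15): XOR of data positions = 0⊕0⊕0⊕0⊕1⊕0⊕1 = 0
p4 (pos 4,5,6,7,12,13,14,15): XOR of data positions = 1⊕0⊕0⊕0⊕0⊕0⊕1 = 0
p8 (pos 8,9,10,11,12,13,14,15): XOR of data positions = 0⊕0⊕1⊕0⊕0⊕0⊕1 = 0
Codeword: 100010000010001

100010000010001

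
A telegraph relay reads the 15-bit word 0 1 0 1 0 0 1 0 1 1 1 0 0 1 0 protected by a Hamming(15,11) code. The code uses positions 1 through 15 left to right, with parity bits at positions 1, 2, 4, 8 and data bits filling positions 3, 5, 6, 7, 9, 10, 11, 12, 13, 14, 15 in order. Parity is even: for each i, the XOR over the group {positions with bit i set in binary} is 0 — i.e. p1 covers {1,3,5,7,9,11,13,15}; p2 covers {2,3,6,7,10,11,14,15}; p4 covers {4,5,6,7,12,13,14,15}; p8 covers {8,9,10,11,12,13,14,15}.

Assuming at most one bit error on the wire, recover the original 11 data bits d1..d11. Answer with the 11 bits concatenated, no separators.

s1 (pos 1,3,5,7,9,11,13,15): 0⊕0⊕0⊕1⊕1⊕1⊕0⊕0 = 1
s2 (pos 2,3,6,7,10,11,14,15): 1⊕0⊕0⊕1⊕1⊕1⊕1⊕0 = 1
s4 (pos 4,5,6,7,12,13,14,15): 1⊕0⊕0⊕1⊕0⊕0⊕1⊕0 = 1
s8 (pos 8,9,10,11,12,13,14,15): 0⊕1⊕1⊕1⊕0⊕0⊕1⊕0 = 0
Syndrome s8…s1 = 0111 → error at position 7.
Flip position 7: 010100101110010 → 010100001110010
Read data bits from positions 3,5,6,7,9,10,11,12,13,14,15: 00001110010

00001110010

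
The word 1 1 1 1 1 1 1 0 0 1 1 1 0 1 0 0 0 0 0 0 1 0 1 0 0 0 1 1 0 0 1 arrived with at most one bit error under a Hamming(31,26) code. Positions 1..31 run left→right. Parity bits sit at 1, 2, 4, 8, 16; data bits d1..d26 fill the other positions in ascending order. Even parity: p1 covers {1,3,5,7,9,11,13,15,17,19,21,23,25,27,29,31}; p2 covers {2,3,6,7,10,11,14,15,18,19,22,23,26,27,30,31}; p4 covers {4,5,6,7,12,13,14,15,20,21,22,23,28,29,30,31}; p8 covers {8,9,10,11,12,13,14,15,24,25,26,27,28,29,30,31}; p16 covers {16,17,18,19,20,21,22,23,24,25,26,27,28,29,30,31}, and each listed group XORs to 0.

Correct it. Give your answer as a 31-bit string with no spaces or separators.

1111111001110100000010101011001

s1 (pos 1,3,5,7,9,11,13,15,17,19,21,23,25,27,29,31): 1⊕1⊕1⊕1⊕0⊕1⊕0⊕0⊕0⊕0⊕1⊕1⊕0⊕1⊕0⊕1 = 1
s2 (pos 2,3,6,7,10,11,14,15,18,19,22,23,26,27,30,31): 1⊕1⊕1⊕1⊕1⊕1⊕1⊕0⊕0⊕0⊕0⊕1⊕0⊕1⊕0⊕1 = 0
s4 (pos 4,5,6,7,12,13,14,15,20,21,22,23,28,29,30,31): 1⊕1⊕1⊕1⊕1⊕0⊕1⊕0⊕0⊕1⊕0⊕1⊕1⊕0⊕0⊕1 = 0
s8 (pos 8,9,10,11,12,13,14,15,24,25,26,27,28,29,30,31): 0⊕0⊕1⊕1⊕1⊕0⊕1⊕0⊕0⊕0⊕0⊕1⊕1⊕0⊕0⊕1 = 1
s16 (pos 16,17,18,19,20,21,22,23,24,25,26,27,28,29,30,31): 0⊕0⊕0⊕0⊕0⊕1⊕0⊕1⊕0⊕0⊕0⊕1⊕1⊕0⊕0⊕1 = 1
Syndrome s16…s1 = 11001 → error at position 25.
Flip position 25: 1111111001110100000010100011001 → 1111111001110100000010101011001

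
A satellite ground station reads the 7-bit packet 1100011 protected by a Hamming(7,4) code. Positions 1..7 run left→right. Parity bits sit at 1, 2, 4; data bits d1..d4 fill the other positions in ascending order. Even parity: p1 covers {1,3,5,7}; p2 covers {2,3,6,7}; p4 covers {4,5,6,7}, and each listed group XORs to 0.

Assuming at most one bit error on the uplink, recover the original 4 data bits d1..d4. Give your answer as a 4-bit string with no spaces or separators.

s1 (pos 1,3,5,7): 1⊕0⊕0⊕1 = 0
s2 (pos 2,3,6,7): 1⊕0⊕1⊕1 = 1
s4 (pos 4,5,6,7): 0⊕0⊕1⊕1 = 0
Syndrome s4…s1 = 010 → error at position 2.
Flip position 2: 1100011 → 1000011
Read data bits from positions 3,5,6,7: 0011

0011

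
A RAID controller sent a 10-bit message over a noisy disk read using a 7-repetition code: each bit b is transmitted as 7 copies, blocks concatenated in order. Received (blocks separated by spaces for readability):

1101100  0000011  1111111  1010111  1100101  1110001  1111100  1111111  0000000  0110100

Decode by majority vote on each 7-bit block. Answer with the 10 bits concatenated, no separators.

1011111100

Block 1 (1101100): 4 ones → 1
Block 2 (0000011): 2 ones → 0
Block 3 (1111111): 7 ones → 1
Block 4 (1010111): 5 ones → 1
Block 5 (1100101): 4 ones → 1
Block 6 (1110001): 4 ones → 1
Block 7 (1111100): 5 ones → 1
Block 8 (1111111): 7 ones → 1
Block 9 (0000000): 0 ones → 0
Block 10 (0110100): 3 ones → 0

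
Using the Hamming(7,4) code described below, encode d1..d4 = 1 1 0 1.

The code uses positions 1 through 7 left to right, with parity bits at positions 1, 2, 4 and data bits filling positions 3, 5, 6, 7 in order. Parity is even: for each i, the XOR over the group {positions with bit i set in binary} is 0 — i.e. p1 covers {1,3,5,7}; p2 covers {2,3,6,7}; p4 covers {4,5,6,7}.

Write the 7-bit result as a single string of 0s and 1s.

1010101

Place data at non-parity positions: p1 p2 1 p4 1 0 1
p1 (pos 1,3,5,7): XOR of data positions = 1⊕1⊕1 = 1
p2 (pos 2,3,6,7): XOR of data positions = 1⊕0⊕1 = 0
p4 (pos 4,5,6,7): XOR of data positions = 1⊕0⊕1 = 0
Codeword: 1010101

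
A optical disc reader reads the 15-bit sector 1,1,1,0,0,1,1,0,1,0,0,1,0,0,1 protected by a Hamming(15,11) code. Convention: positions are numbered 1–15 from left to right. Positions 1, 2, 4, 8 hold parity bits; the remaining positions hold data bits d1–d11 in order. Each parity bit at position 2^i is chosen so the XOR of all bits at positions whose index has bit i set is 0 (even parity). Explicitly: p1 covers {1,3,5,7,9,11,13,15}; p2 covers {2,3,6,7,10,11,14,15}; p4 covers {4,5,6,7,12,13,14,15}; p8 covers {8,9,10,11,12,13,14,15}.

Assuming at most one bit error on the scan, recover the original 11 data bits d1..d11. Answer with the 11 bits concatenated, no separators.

10111011001

s1 (pos 1,3,5,7,9,11,13,15): 1⊕1⊕0⊕1⊕1⊕0⊕0⊕1 = 1
s2 (pos 2,3,6,7,10,11,14,15): 1⊕1⊕1⊕1⊕0⊕0⊕0⊕1 = 1
s4 (pos 4,5,6,7,12,13,14,15): 0⊕0⊕1⊕1⊕1⊕0⊕0⊕1 = 0
s8 (pos 8,9,10,11,12,13,14,15): 0⊕1⊕0⊕0⊕1⊕0⊕0⊕1 = 1
Syndrome s8…s1 = 1011 → error at position 11.
Flip position 11: 111001101001001 → 111001101011001
Read data bits from positions 3,5,6,7,9,10,11,12,13,14,15: 10111011001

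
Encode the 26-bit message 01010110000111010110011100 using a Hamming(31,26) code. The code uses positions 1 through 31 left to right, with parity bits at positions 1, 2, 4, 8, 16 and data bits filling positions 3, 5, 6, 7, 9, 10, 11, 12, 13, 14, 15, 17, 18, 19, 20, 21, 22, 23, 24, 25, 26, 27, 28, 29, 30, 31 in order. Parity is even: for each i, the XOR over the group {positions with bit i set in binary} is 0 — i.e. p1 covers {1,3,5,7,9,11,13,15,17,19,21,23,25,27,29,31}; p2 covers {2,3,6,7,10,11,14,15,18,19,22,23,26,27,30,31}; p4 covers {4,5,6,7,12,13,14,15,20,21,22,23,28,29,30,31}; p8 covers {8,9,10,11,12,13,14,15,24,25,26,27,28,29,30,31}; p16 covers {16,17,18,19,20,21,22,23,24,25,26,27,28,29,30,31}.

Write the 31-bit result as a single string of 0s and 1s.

Place data at non-parity positions: p1 p2 0 p4 1 0 1 p8 0 1 1 0 0 0 0 p16 1 1 1 0 1 0 1 1 0 0 1 1 1 0 0
p1 (pos 1,3,5,7,9,11,13,15,17,19,21,23,25,27,29,31): XOR of data positions = 0⊕1⊕1⊕0⊕1⊕0⊕0⊕1⊕1⊕1⊕1⊕0⊕1⊕1⊕0 = 1
p2 (pos 2,3,6,7,10,11,14,15,18,19,22,23,26,27,30,31): XOR of data positions = 0⊕0⊕1⊕1⊕1⊕0⊕0⊕1⊕1⊕0⊕1⊕0⊕1⊕0⊕0 = 1
p4 (pos 4,5,6,7,12,13,14,15,20,21,22,23,28,29,30,31): XOR of data positions = 1⊕0⊕1⊕0⊕0⊕0⊕0⊕0⊕1⊕0⊕1⊕1⊕1⊕0⊕0 = 0
p8 (pos 8,9,10,11,12,13,14,15,24,25,26,27,28,29,30,31): XOR of data positions = 0⊕1⊕1⊕0⊕0⊕0⊕0⊕1⊕0⊕0⊕1⊕1⊕1⊕0⊕0 = 0
p16 (pos 16,17,18,19,20,21,22,23,24,25,26,27,28,29,30,31): XOR of data positions = 1⊕1⊕1⊕0⊕1⊕0⊕1⊕1⊕0⊕0⊕1⊕1⊕1⊕0⊕0 = 1
Codeword: 1100101001100001111010110011100

1100101001100001111010110011100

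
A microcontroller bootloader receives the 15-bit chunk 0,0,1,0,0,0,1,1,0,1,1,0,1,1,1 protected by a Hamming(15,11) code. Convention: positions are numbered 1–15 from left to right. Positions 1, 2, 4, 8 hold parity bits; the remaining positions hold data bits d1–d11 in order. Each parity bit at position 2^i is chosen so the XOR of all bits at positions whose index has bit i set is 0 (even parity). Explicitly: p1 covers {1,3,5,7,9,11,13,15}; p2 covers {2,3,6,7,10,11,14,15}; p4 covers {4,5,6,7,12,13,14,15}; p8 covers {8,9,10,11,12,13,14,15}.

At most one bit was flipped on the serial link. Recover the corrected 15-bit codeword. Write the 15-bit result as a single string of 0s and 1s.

s1 (pos 1,3,5,7,9,11,13,15): 0⊕1⊕0⊕1⊕0⊕1⊕1⊕1 = 1
s2 (pos 2,3,6,7,10,11,14,15): 0⊕1⊕0⊕1⊕1⊕1⊕1⊕1 = 0
s4 (pos 4,5,6,7,12,13,14,15): 0⊕0⊕0⊕1⊕0⊕1⊕1⊕1 = 0
s8 (pos 8,9,10,11,12,13,14,15): 1⊕0⊕1⊕1⊕0⊕1⊕1⊕1 = 0
Syndrome s8…s1 = 0001 → error at position 1.
Flip position 1: 001000110110111 → 101000110110111

101000110110111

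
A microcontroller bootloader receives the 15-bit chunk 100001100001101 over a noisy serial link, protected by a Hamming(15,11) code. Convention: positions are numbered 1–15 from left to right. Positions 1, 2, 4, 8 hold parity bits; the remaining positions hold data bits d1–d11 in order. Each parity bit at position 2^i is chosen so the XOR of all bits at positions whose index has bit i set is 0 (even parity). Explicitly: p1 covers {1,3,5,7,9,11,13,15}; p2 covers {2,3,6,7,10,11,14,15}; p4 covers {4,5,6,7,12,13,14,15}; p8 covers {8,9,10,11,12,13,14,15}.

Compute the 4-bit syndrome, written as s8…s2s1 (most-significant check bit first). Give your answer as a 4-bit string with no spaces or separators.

1110

s1 (pos 1,3,5,7,9,11,13,15): 1⊕0⊕0⊕1⊕0⊕0⊕1⊕1 = 0
s2 (pos 2,3,6,7,10,11,14,15): 0⊕0⊕1⊕1⊕0⊕0⊕0⊕1 = 1
s4 (pos 4,5,6,7,12,13,14,15): 0⊕0⊕1⊕1⊕1⊕1⊕0⊕1 = 1
s8 (pos 8,9,10,11,12,13,14,15): 0⊕0⊕0⊕0⊕1⊕1⊕0⊕1 = 1
Syndrome s8…s1 = 1110 → error at position 14.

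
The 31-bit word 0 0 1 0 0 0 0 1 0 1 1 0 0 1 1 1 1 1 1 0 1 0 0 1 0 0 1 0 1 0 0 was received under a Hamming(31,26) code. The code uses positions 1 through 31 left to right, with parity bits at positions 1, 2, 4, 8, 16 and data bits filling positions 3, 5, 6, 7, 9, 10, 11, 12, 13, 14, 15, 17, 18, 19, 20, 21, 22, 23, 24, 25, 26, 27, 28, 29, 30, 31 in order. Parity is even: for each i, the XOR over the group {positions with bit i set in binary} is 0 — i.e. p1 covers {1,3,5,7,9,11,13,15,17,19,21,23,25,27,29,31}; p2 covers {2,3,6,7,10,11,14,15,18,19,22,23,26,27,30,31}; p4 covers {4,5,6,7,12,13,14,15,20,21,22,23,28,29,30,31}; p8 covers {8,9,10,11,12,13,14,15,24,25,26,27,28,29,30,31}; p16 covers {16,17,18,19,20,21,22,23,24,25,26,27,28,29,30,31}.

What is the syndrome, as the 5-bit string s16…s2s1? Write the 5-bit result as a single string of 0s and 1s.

s1 (pos 1,3,5,7,9,11,13,15,17,19,21,23,25,27,29,31): 0⊕1⊕0⊕0⊕0⊕1⊕0⊕1⊕1⊕1⊕1⊕0⊕0⊕1⊕1⊕0 = 0
s2 (pos 2,3,6,7,10,11,14,15,18,19,22,23,26,27,30,31): 0⊕1⊕0⊕0⊕1⊕1⊕1⊕1⊕1⊕1⊕0⊕0⊕0⊕1⊕0⊕0 = 0
s4 (pos 4,5,6,7,12,13,14,15,20,21,22,23,28,29,30,31): 0⊕0⊕0⊕0⊕0⊕0⊕1⊕1⊕0⊕1⊕0⊕0⊕0⊕1⊕0⊕0 = 0
s8 (pos 8,9,10,11,12,13,14,15,24,25,26,27,28,29,30,31): 1⊕0⊕1⊕1⊕0⊕0⊕1⊕1⊕1⊕0⊕0⊕1⊕0⊕1⊕0⊕0 = 0
s16 (pos 16,17,18,19,20,21,22,23,24,25,26,27,28,29,30,31): 1⊕1⊕1⊕1⊕0⊕1⊕0⊕0⊕1⊕0⊕0⊕1⊕0⊕1⊕0⊕0 = 0
Syndrome s16…s1 = 00000 → no error.

00000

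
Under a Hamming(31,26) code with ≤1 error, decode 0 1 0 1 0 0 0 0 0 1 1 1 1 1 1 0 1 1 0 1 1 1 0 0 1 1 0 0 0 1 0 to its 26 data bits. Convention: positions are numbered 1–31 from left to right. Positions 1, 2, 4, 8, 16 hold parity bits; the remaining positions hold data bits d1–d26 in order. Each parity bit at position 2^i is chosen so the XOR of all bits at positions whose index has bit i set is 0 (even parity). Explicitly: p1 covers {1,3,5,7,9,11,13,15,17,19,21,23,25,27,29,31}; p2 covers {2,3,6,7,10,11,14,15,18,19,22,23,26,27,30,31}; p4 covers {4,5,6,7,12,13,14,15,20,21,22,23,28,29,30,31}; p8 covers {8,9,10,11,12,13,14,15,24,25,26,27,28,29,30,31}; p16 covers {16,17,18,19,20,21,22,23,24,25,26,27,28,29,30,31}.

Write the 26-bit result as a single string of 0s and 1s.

00000111101110111001100010

s1 (pos 1,3,5,7,9,11,13,15,17,19,21,23,25,27,29,31): 0⊕0⊕0⊕0⊕0⊕1⊕1⊕1⊕1⊕0⊕1⊕0⊕1⊕0⊕0⊕0 = 0
s2 (pos 2,3,6,7,10,11,14,15,18,19,22,23,26,27,30,31): 1⊕0⊕0⊕0⊕1⊕1⊕1⊕1⊕1⊕0⊕1⊕0⊕1⊕0⊕1⊕0 = 1
s4 (pos 4,5,6,7,12,13,14,15,20,21,22,23,28,29,30,31): 1⊕0⊕0⊕0⊕1⊕1⊕1⊕1⊕1⊕1⊕1⊕0⊕0⊕0⊕1⊕0 = 1
s8 (pos 8,9,10,11,12,13,14,15,24,25,26,27,28,29,30,31): 0⊕0⊕1⊕1⊕1⊕1⊕1⊕1⊕0⊕1⊕1⊕0⊕0⊕0⊕1⊕0 = 1
s16 (pos 16,17,18,19,20,21,22,23,24,25,26,27,28,29,30,31): 0⊕1⊕1⊕0⊕1⊕1⊕1⊕0⊕0⊕1⊕1⊕0⊕0⊕0⊕1⊕0 = 0
Syndrome s16…s1 = 01110 → error at position 14.
Flip position 14: 0101000001111110110111001100010 → 0101000001111010110111001100010
Read data bits from positions 3,5,6,7,9,10,11,12,13,14,15,17,18,19,20,21,22,23,24,25,26,27,28,29,30,31: 00000111101110111001100010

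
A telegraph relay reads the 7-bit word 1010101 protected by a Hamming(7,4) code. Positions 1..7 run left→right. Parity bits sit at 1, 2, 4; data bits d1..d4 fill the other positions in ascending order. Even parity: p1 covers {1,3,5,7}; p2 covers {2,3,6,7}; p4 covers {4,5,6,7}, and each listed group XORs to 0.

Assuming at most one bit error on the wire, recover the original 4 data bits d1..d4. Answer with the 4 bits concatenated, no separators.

1101

s1 (pos 1,3,5,7): 1⊕1⊕1⊕1 = 0
s2 (pos 2,3,6,7): 0⊕1⊕0⊕1 = 0
s4 (pos 4,5,6,7): 0⊕1⊕0⊕1 = 0
Syndrome s4…s1 = 000 → no error.
Read data bits from positions 3,5,6,7: 1101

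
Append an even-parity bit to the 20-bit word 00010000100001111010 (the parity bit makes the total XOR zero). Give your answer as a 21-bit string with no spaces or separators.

000100001000011110101

XOR of the 20 data bits: 0⊕0⊕0⊕1⊕0⊕0⊕0⊕0⊕1⊕0⊕0⊕0⊕0⊕1⊕1⊕1⊕1⊕0⊕1⊕0 = 1
Parity bit = 1 (so all 21 bits XOR to 0).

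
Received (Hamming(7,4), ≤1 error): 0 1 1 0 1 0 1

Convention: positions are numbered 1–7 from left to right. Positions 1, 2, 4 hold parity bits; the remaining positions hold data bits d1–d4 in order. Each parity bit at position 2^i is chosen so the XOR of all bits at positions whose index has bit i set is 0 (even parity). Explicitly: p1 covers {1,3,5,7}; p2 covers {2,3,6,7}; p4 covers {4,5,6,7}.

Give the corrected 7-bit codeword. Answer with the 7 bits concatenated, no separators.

0100101

s1 (pos 1,3,5,7): 0⊕1⊕1⊕1 = 1
s2 (pos 2,3,6,7): 1⊕1⊕0⊕1 = 1
s4 (pos 4,5,6,7): 0⊕1⊕0⊕1 = 0
Syndrome s4…s1 = 011 → error at position 3.
Flip position 3: 0110101 → 0100101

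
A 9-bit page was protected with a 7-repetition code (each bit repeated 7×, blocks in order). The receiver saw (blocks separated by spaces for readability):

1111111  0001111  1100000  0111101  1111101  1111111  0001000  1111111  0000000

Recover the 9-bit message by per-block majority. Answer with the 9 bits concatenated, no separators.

110111010

Block 1 (1111111): 7 ones → 1
Block 2 (0001111): 4 ones → 1
Block 3 (1100000): 2 ones → 0
Block 4 (0111101): 5 ones → 1
Block 5 (1111101): 6 ones → 1
Block 6 (1111111): 7 ones → 1
Block 7 (0001000): 1 one → 0
Block 8 (1111111): 7 ones → 1
Block 9 (0000000): 0 ones → 0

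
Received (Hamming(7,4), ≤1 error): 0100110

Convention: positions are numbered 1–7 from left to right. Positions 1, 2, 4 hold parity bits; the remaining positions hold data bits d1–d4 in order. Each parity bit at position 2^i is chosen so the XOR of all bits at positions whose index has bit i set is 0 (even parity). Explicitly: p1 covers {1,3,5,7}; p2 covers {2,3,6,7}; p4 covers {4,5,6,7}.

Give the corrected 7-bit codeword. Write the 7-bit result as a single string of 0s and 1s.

s1 (pos 1,3,5,7): 0⊕0⊕1⊕0 = 1
s2 (pos 2,3,6,7): 1⊕0⊕1⊕0 = 0
s4 (pos 4,5,6,7): 0⊕1⊕1⊕0 = 0
Syndrome s4…s1 = 001 → error at position 1.
Flip position 1: 0100110 → 1100110

1100110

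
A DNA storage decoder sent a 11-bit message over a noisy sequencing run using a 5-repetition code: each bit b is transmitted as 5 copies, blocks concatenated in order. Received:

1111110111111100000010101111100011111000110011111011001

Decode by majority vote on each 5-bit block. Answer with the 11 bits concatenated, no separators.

11101110111

Block 1 (11111): 5 ones → 1
Block 2 (10111): 4 ones → 1
Block 3 (11110): 4 ones → 1
Block 4 (00000): 0 ones → 0
Block 5 (10101): 3 ones → 1
Block 6 (11110): 4 ones → 1
Block 7 (00111): 3 ones → 1
Block 8 (11000): 2 ones → 0
Block 9 (11001): 3 ones → 1
Block 10 (11110): 4 ones → 1
Block 11 (11001): 3 ones → 1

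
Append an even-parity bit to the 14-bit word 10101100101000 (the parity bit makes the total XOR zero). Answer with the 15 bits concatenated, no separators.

XOR of the 14 data bits: 1⊕0⊕1⊕0⊕1⊕1⊕0⊕0⊕1⊕0⊕1⊕0⊕0⊕0 = 0
Parity bit = 0 (so all 15 bits XOR to 0).

101011001010000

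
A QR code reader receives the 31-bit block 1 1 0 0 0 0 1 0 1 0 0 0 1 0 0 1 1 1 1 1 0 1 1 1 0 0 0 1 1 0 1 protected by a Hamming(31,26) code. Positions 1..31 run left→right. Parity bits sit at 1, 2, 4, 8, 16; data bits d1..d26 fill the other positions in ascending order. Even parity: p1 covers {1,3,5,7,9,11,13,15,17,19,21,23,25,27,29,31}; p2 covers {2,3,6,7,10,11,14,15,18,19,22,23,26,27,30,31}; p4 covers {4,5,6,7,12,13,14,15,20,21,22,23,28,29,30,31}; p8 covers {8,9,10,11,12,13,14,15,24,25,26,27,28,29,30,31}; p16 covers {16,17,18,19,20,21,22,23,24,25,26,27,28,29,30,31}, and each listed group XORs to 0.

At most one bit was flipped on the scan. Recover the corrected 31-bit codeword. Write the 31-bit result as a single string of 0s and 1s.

s1 (pos 1,3,5,7,9,11,13,15,17,19,21,23,25,27,29,31): 1⊕0⊕0⊕1⊕1⊕0⊕1⊕0⊕1⊕1⊕0⊕1⊕0⊕0⊕1⊕1 = 1
s2 (pos 2,3,6,7,10,11,14,15,18,19,22,23,26,27,30,31): 1⊕0⊕0⊕1⊕0⊕0⊕0⊕0⊕1⊕1⊕1⊕1⊕0⊕0⊕0⊕1 = 1
s4 (pos 4,5,6,7,12,13,14,15,20,21,22,23,28,29,30,31): 0⊕0⊕0⊕1⊕0⊕1⊕0⊕0⊕1⊕0⊕1⊕1⊕1⊕1⊕0⊕1 = 0
s8 (pos 8,9,10,11,12,13,14,15,24,25,26,27,28,29,30,31): 0⊕1⊕0⊕0⊕0⊕1⊕0⊕0⊕1⊕0⊕0⊕0⊕1⊕1⊕0⊕1 = 0
s16 (pos 16,17,18,19,20,21,22,23,24,25,26,27,28,29,30,31): 1⊕1⊕1⊕1⊕1⊕0⊕1⊕1⊕1⊕0⊕0⊕0⊕1⊕1⊕0⊕1 = 1
Syndrome s16…s1 = 10011 → error at position 19.
Flip position 19: 1100001010001001111101110001101 → 1100001010001001110101110001101

1100001010001001110101110001101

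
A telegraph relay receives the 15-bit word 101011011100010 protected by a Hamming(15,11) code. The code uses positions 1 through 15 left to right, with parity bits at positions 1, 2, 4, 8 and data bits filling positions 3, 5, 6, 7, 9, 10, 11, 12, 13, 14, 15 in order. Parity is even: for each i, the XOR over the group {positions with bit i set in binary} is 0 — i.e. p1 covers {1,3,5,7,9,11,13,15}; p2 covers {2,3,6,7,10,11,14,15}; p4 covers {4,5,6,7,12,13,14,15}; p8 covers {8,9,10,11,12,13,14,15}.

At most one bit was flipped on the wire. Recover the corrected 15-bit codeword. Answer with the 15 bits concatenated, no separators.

s1 (pos 1,3,5,7,9,11,13,15): 1⊕1⊕1⊕0⊕1⊕0⊕0⊕0 = 0
s2 (pos 2,3,6,7,10,11,14,15): 0⊕1⊕1⊕0⊕1⊕0⊕1⊕0 = 0
s4 (pos 4,5,6,7,12,13,14,15): 0⊕1⊕1⊕0⊕0⊕0⊕1⊕0 = 1
s8 (pos 8,9,10,11,12,13,14,15): 1⊕1⊕1⊕0⊕0⊕0⊕1⊕0 = 0
Syndrome s8…s1 = 0100 → error at position 4.
Flip position 4: 101011011100010 → 101111011100010

101111011100010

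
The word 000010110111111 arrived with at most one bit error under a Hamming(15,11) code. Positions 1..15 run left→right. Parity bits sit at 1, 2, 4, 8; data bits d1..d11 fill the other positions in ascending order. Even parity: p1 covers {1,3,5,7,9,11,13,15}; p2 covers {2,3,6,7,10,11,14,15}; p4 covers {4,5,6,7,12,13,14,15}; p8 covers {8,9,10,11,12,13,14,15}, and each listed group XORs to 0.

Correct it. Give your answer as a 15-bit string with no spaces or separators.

000010110101111

s1 (pos 1,3,5,7,9,11,13,15): 0⊕0⊕1⊕1⊕0⊕1⊕1⊕1 = 1
s2 (pos 2,3,6,7,10,11,14,15): 0⊕0⊕0⊕1⊕1⊕1⊕1⊕1 = 1
s4 (pos 4,5,6,7,12,13,14,15): 0⊕1⊕0⊕1⊕1⊕1⊕1⊕1 = 0
s8 (pos 8,9,10,11,12,13,14,15): 1⊕0⊕1⊕1⊕1⊕1⊕1⊕1 = 1
Syndrome s8…s1 = 1011 → error at position 11.
Flip position 11: 000010110111111 → 000010110101111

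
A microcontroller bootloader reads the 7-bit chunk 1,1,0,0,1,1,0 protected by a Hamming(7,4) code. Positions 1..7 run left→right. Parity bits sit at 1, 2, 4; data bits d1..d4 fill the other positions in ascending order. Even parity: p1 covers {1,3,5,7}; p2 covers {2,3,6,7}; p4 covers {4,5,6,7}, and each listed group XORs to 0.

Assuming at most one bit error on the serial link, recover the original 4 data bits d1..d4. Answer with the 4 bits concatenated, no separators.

0110

s1 (pos 1,3,5,7): 1⊕0⊕1⊕0 = 0
s2 (pos 2,3,6,7): 1⊕0⊕1⊕0 = 0
s4 (pos 4,5,6,7): 0⊕1⊕1⊕0 = 0
Syndrome s4…s1 = 000 → no error.
Read data bits from positions 3,5,6,7: 0110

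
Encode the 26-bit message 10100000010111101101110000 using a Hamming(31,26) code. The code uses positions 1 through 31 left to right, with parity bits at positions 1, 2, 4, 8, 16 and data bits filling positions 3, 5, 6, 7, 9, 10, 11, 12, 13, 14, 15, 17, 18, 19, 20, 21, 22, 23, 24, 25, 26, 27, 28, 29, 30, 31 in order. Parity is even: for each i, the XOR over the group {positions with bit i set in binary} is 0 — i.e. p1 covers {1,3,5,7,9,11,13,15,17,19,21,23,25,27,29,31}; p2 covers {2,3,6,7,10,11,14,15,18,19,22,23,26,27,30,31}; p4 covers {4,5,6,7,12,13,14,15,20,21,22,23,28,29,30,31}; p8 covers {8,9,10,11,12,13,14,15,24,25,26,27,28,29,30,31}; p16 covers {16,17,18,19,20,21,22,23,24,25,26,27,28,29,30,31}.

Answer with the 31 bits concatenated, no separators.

Place data at non-parity positions: p1 p2 1 p4 0 1 0 p8 0 0 0 0 0 1 0 p16 1 1 1 1 0 1 1 0 1 1 1 0 0 0 0
p1 (pos 1,3,5,7,9,11,13,15,17,19,21,23,25,27,29,31): XOR of data positions = 1⊕0⊕0⊕0⊕0⊕0⊕0⊕1⊕1⊕0⊕1⊕1⊕1⊕0⊕0 = 0
p2 (pos 2,3,6,7,10,11,14,15,18,19,22,23,26,27,30,31): XOR of data positions = 1⊕1⊕0⊕0⊕0⊕1⊕0⊕1⊕1⊕1⊕1⊕1⊕1⊕0⊕0 = 1
p4 (pos 4,5,6,7,12,13,14,15,20,21,22,23,28,29,30,31): XOR of data positions = 0⊕1⊕0⊕0⊕0⊕1⊕0⊕1⊕0⊕1⊕1⊕0⊕0⊕0⊕0 = 1
p8 (pos 8,9,10,11,12,13,14,15,24,25,26,27,28,29,30,31): XOR of data positions = 0⊕0⊕0⊕0⊕0⊕1⊕0⊕0⊕1⊕1⊕1⊕0⊕0⊕0⊕0 = 0
p16 (pos 16,17,18,19,20,21,22,23,24,25,26,27,28,29,30,31): XOR of data positions = 1⊕1⊕1⊕1⊕0⊕1⊕1⊕0⊕1⊕1⊕1⊕0⊕0⊕0⊕0 = 1
Codeword: 0111010000000101111101101110000

0111010000000101111101101110000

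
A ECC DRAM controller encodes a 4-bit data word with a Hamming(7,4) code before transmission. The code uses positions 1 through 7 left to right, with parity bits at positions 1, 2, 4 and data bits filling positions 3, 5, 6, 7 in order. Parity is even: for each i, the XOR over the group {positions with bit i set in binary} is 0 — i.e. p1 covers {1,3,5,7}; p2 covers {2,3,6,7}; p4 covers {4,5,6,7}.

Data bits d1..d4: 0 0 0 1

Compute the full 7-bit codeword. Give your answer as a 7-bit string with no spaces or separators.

1101001

Place data at non-parity positions: p1 p2 0 p4 0 0 1
p1 (pos 1,3,5,7): XOR of data positions = 0⊕0⊕1 = 1
p2 (pos 2,3,6,7): XOR of data positions = 0⊕0⊕1 = 1
p4 (pos 4,5,6,7): XOR of data positions = 0⊕0⊕1 = 1
Codeword: 1101001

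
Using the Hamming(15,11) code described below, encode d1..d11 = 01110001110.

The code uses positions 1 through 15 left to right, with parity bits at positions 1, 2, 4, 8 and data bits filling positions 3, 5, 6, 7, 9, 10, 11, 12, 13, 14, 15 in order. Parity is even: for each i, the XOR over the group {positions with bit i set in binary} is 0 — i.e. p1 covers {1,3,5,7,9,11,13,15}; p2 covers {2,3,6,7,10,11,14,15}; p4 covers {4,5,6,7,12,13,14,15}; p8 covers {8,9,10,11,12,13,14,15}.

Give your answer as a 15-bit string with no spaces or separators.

Place data at non-parity positions: p1 p2 0 p4 1 1 1 p8 0 0 0 1 1 1 0
p1 (pos 1,3,5,7,9,11,13,15): XOR of data positions = 0⊕1⊕1⊕0⊕0⊕1⊕0 = 1
p2 (pos 2,3,6,7,10,11,14,15): XOR of data positions = 0⊕1⊕1⊕0⊕0⊕1⊕0 = 1
p4 (pos 4,5,6,7,12,13,14,15): XOR of data positions = 1⊕1⊕1⊕1⊕1⊕1⊕0 = 0
p8 (pos 8,9,10,11,12,13,14,15): XOR of data positions = 0⊕0⊕0⊕1⊕1⊕1⊕0 = 1
Codeword: 110011110001110

110011110001110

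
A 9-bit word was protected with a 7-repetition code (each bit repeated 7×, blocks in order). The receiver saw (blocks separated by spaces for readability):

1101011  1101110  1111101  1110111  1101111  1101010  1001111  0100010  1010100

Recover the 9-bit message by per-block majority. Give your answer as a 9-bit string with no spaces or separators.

111111100

Block 1 (1101011): 5 ones → 1
Block 2 (1101110): 5 ones → 1
Block 3 (1111101): 6 ones → 1
Block 4 (1110111): 6 ones → 1
Block 5 (1101111): 6 ones → 1
Block 6 (1101010): 4 ones → 1
Block 7 (1001111): 5 ones → 1
Block 8 (0100010): 2 ones → 0
Block 9 (1010100): 3 ones → 0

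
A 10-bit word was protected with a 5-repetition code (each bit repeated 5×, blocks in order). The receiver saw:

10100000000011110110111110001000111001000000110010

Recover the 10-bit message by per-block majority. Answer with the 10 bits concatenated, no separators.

Block 1 (10100): 2 ones → 0
Block 2 (00000): 0 ones → 0
Block 3 (00111): 3 ones → 1
Block 4 (10110): 3 ones → 1
Block 5 (11111): 5 ones → 1
Block 6 (00010): 1 one → 0
Block 7 (00111): 3 ones → 1
Block 8 (00100): 1 one → 0
Block 9 (00001): 1 one → 0
Block 10 (10010): 2 ones → 0

0011101000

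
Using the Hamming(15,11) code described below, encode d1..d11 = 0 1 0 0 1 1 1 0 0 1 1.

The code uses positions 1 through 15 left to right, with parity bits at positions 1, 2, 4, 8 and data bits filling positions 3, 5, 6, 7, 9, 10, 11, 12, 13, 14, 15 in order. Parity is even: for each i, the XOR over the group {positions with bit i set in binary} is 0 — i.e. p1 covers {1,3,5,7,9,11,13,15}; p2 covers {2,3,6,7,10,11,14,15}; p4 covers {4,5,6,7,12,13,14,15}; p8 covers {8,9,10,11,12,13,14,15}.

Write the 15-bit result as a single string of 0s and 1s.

Place data at non-parity positions: p1 p2 0 p4 1 0 0 p8 1 1 1 0 0 1 1
p1 (pos 1,3,5,7,9,11,13,15): XOR of data positions = 0⊕1⊕0⊕1⊕1⊕0⊕1 = 0
p2 (pos 2,3,6,7,10,11,14,15): XOR of data positions = 0⊕0⊕0⊕1⊕1⊕1⊕1 = 0
p4 (pos 4,5,6,7,12,13,14,15): XOR of data positions = 1⊕0⊕0⊕0⊕0⊕1⊕1 = 1
p8 (pos 8,9,10,11,12,13,14,15): XOR of data positions = 1⊕1⊕1⊕0⊕0⊕1⊕1 = 1
Codeword: 000110011110011

000110011110011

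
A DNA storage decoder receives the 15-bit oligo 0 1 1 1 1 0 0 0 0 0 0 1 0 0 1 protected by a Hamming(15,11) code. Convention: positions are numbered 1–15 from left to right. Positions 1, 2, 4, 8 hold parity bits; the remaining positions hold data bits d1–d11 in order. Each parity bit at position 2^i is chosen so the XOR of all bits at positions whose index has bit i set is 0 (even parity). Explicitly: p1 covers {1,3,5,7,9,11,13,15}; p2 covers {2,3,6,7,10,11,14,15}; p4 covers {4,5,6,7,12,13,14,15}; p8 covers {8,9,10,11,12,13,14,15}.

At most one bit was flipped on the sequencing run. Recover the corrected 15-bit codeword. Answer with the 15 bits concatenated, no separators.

010110000001001

s1 (pos 1,3,5,7,9,11,13,15): 0⊕1⊕1⊕0⊕0⊕0⊕0⊕1 = 1
s2 (pos 2,3,6,7,10,11,14,15): 1⊕1⊕0⊕0⊕0⊕0⊕0⊕1 = 1
s4 (pos 4,5,6,7,12,13,14,15): 1⊕1⊕0⊕0⊕1⊕0⊕0⊕1 = 0
s8 (pos 8,9,10,11,12,13,14,15): 0⊕0⊕0⊕0⊕1⊕0⊕0⊕1 = 0
Syndrome s8…s1 = 0011 → error at position 3.
Flip position 3: 011110000001001 → 010110000001001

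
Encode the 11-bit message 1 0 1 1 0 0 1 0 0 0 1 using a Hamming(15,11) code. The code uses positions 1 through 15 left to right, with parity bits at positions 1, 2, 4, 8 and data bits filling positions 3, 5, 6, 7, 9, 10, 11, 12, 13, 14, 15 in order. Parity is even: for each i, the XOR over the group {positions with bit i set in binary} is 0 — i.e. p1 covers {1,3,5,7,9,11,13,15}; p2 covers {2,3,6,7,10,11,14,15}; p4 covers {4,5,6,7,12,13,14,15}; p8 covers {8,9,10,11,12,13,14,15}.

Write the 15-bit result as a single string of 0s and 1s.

Place data at non-parity positions: p1 p2 1 p4 0 1 1 p8 0 0 1 0 0 0 1
p1 (pos 1,3,5,7,9,11,13,15): XOR of data positions = 1⊕0⊕1⊕0⊕1⊕0⊕1 = 0
p2 (pos 2,3,6,7,10,11,14,15): XOR of data positions = 1⊕1⊕1⊕0⊕1⊕0⊕1 = 1
p4 (pos 4,5,6,7,12,13,14,15): XOR of data positions = 0⊕1⊕1⊕0⊕0⊕0⊕1 = 1
p8 (pos 8,9,10,11,12,13,14,15): XOR of data positions = 0⊕0⊕1⊕0⊕0⊕0⊕1 = 0
Codeword: 011101100010001

011101100010001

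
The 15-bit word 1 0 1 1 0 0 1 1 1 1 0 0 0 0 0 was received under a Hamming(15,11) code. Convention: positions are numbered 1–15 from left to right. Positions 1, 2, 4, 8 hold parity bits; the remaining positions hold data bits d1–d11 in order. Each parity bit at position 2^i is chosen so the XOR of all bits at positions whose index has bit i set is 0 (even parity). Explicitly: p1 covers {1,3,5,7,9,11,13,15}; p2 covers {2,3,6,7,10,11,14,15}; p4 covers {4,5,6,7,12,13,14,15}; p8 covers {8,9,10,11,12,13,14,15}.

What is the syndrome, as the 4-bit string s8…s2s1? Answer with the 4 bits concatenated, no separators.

s1 (pos 1,3,5,7,9,11,13,15): 1⊕1⊕0⊕1⊕1⊕0⊕0⊕0 = 0
s2 (pos 2,3,6,7,10,11,14,15): 0⊕1⊕0⊕1⊕1⊕0⊕0⊕0 = 1
s4 (pos 4,5,6,7,12,13,14,15): 1⊕0⊕0⊕1⊕0⊕0⊕0⊕0 = 0
s8 (pos 8,9,10,11,12,13,14,15): 1⊕1⊕1⊕0⊕0⊕0⊕0⊕0 = 1
Syndrome s8…s1 = 1010 → error at position 10.

1010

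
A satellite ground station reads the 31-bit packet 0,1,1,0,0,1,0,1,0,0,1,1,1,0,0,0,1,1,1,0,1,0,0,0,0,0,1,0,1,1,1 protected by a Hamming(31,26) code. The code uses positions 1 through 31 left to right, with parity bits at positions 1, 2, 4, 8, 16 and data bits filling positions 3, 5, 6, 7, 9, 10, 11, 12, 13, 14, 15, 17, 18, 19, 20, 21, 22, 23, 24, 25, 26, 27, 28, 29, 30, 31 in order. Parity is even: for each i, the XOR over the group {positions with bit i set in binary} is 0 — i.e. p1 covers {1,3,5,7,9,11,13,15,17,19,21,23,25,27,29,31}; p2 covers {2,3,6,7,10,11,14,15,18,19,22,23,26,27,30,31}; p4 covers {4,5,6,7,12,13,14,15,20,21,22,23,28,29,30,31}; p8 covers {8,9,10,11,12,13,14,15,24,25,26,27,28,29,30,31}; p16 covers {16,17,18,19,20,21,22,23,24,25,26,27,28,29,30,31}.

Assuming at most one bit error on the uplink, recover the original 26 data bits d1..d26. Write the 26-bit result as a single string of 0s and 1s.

s1 (pos 1,3,5,7,9,11,13,15,17,19,21,23,25,27,29,31): 0⊕1⊕0⊕0⊕0⊕1⊕1⊕0⊕1⊕1⊕1⊕0⊕0⊕1⊕1⊕1 = 1
s2 (pos 2,3,6,7,10,11,14,15,18,19,22,23,26,27,30,31): 1⊕1⊕1⊕0⊕0⊕1⊕0⊕0⊕1⊕1⊕0⊕0⊕0⊕1⊕1⊕1 = 1
s4 (pos 4,5,6,7,12,13,14,15,20,21,22,23,28,29,30,31): 0⊕0⊕1⊕0⊕1⊕1⊕0⊕0⊕0⊕1⊕0⊕0⊕0⊕1⊕1⊕1 = 1
s8 (pos 8,9,10,11,12,13,14,15,24,25,26,27,28,29,30,31): 1⊕0⊕0⊕1⊕1⊕1⊕0⊕0⊕0⊕0⊕0⊕1⊕0⊕1⊕1⊕1 = 0
s16 (pos 16,17,18,19,20,21,22,23,24,25,26,27,28,29,30,31): 0⊕1⊕1⊕1⊕0⊕1⊕0⊕0⊕0⊕0⊕0⊕1⊕0⊕1⊕1⊕1 = 0
Syndrome s16…s1 = 00111 → error at position 7.
Flip position 7: 0110010100111000111010000010111 → 0110011100111000111010000010111
Read data bits from positions 3,5,6,7,9,10,11,12,13,14,15,17,18,19,20,21,22,23,24,25,26,27,28,29,30,31: 10110011100111010000010111

10110011100111010000010111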